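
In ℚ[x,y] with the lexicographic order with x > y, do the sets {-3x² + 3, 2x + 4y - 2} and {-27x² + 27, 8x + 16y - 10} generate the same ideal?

No, the ideals differ.

Two ideals are equal iff their reduced Gröbner bases coincide (the reduced basis is unique for a fixed ordering).
Buchberger on the first generating set:
f_1 = -3x² + 3, LT = x².
f_2 = 2x + 4y - 2, LT = x.

S(f_1,f_2): lcm = x². S = -2xy + x - 1.
  reduce S modulo (f_1, f_2):
  remainder 4y² - 4y ≠ 0; add g_3 = 4y² - 4y to the basis.

The other S-polynomials (S(f_1,g_3), S(f_2,g_3)) all reduce to 0 modulo the current basis, so we have a Gröbner basis.
Inter-reduce: drop elements whose leading term is divisible by another's, tail-reduce, and make monic.
Reduced Gröbner basis: {x + 2y - 1, y² - y}.

Buchberger on the second generating set:
h_1 = -27x² + 27, LT = x².
h_2 = 8x + 16y - 10, LT = x.

S(h_1,h_2): lcm = x². S = -2xy + 5/4x - 1.
  reduce S modulo (h_1, h_2):
  remainder 4y² - 5y + 9/16 ≠ 0; add k_3 = 4y² - 5y + 9/16 to the basis.

The other S-polynomials (S(h_1,k_3), S(h_2,k_3)) all reduce to 0 modulo the current basis, so we have a Gröbner basis.
Inter-reduce: drop elements whose leading term is divisible by another's, tail-reduce, and make monic.
Reduced Gröbner basis: {x + 2y - 5/4, y² - 5/4y + 9/64}.

Since the reduced bases disagree, the two ideals are not the same.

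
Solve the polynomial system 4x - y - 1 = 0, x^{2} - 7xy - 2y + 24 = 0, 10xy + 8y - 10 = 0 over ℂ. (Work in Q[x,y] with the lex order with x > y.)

{(-1, -5)}

Compute a lex Gröbner basis by Buchberger's algorithm.
f_1 = 4x - y - 1, LT = x.
f_2 = x^{2} - 7xy - 2y + 24, LT = x^{2}.
f_3 = 10xy + 8y - 10, LT = xy.

S(f_1,f_2): lcm = x^{2}. S = \tfrac{27}{4}xy - \tfrac{1}{4}x + 2y - 24.
  leading term xy: subtract (\tfrac{27}{16}y)·f_1 from \tfrac{27}{4}xy - \tfrac{1}{4}x + 2y - 24 → -\tfrac{1}{4}x + \tfrac{27}{16}y^{2} + \tfrac{59}{16}y - 24
  leading term x: subtract (-\tfrac{1}{16})·f_1 from -\tfrac{1}{4}x + \tfrac{27}{16}y^{2} + \tfrac{59}{16}y - 24 → \tfrac{27}{16}y^{2} + \tfrac{29}{8}y - \tfrac{385}{16}
  leading term y^{2}: no divisor's leading term divides it; move \tfrac{27}{16}y^{2} to the remainder.
  leading term y: no divisor's leading term divides it; move \tfrac{29}{8}y to the remainder.
  leading term 1: no divisor's leading term divides it; move -\tfrac{385}{16} to the remainder.
  remainder \tfrac{27}{16}y^{2} + \tfrac{29}{8}y - \tfrac{385}{16} ≠ 0; add h_4 = \tfrac{27}{16}y^{2} + \tfrac{29}{8}y - \tfrac{385}{16} to the basis.

S(f_1,f_3): lcm = xy. S = -\tfrac{1}{4}y^{2} - \tfrac{21}{20}y + 1.
  leading term y^{2}: subtract (-\tfrac{4}{27})·h_4 from -\tfrac{1}{4}y^{2} - \tfrac{21}{20}y + 1 → -\tfrac{277}{540}y - \tfrac{277}{108}
  leading term y: no divisor's leading term divides it; move -\tfrac{277}{540}y to the remainder.
  leading term 1: no divisor's leading term divides it; move -\tfrac{277}{108} to the remainder.
  remainder -\tfrac{277}{540}y - \tfrac{277}{108} ≠ 0; add h_5 = -\tfrac{277}{540}y - \tfrac{277}{108} to the basis.

The other S-polynomials (S(f_2,f_3), S(f_1,h_4), S(f_2,h_4), S(f_3,h_4), S(f_1,h_5), S(f_2,h_5), S(f_3,h_5), S(h_4,h_5)) all reduce to 0 modulo the current basis, so we have a Gröbner basis.
Inter-reduce: drop elements whose leading term is divisible by another's, tail-reduce, and make monic.
Reduced Gröbner basis: {x + 1, y + 5}.

From the last basis element, y + 5 = 0, so y takes values in {-5}. Each choice, substituted upward through the basis, yields the corresponding point(s) of the solution set.
  y = -5: the earlier basis element becomes x + 1 = 0, giving x = -1 — point (-1, -5).
Check: every point annihilates each of the original generators.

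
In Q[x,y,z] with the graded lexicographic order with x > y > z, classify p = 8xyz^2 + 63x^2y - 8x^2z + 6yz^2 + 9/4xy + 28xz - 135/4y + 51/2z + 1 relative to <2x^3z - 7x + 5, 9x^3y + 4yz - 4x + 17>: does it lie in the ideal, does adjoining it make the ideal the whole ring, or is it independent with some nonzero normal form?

First compute the reduced Gröbner basis of I by Buchberger's algorithm.
f_1 = 2x^3z - 7x + 5, LT = x^3z.
f_2 = 9x^3y + 4yz - 4x + 17, LT = x^3y.

S(f_1,f_2): lcm = x^3yz. S = -4/9yz^2 - 7/2xy + 4/9xz + 5/2y - 17/9z.
  leading term yz^2: no divisor's leading term divides it; move -4/9yz^2 to the remainder.
  leading term xy: no divisor's leading term divides it; move -7/2xy to the remainder.
  leading term xz: no divisor's leading term divides it; move 4/9xz to the remainder.
  leading term y: no divisor's leading term divides it; move 5/2y to the remainder.
  leading term z: no divisor's leading term divides it; move -17/9z to the remainder.
  remainder -4/9yz^2 - 7/2xy + 4/9xz + 5/2y - 17/9z ≠ 0; add h_3 = -4/9yz^2 - 7/2xy + 4/9xz + 5/2y - 17/9z to the basis.

The other S-polynomials (S(f_1,h_3), S(f_2,h_3)) all reduce to 0 modulo the current basis, so we have a Gröbner basis.
Inter-reduce: drop elements whose leading term is divisible by another's, tail-reduce, and make monic.
Reduced Gröbner basis: {x^3y + 4/9yz - 4/9x + 17/9, x^3z - 7/2x + 5/2, yz^2 + 63/8xy - xz - 45/8y + 17/4z}.
Label its elements g_1 = x^3y + 4/9yz - 4/9x + 17/9, g_2 = x^3z - 7/2x + 5/2, g_3 = yz^2 + 63/8xy - xz - 45/8y + 17/4z.

Reduce p = 8xyz^2 + 63x^2y - 8x^2z + 6yz^2 + 9/4xy + 28xz - 135/4y + 51/2z + 1 modulo G:
  leading term xyz^2: subtract (8x)·g_3 from 8xyz^2 + 63x^2y - 8x^2z + 6yz^2 + 9/4xy + 28xz - 135/4y + 51/2z + 1 → 6yz^2 + 189/4xy - 6xz - 135/4y + 51/2z + 1
  leading term yz^2: subtract (6)·g_3 from 6yz^2 + 189/4xy - 6xz - 135/4y + 51/2z + 1 → 1
  leading term 1: no divisor's leading term divides it; move 1 to the remainder.
  normal form = 1.
The normal form is nonzero, so p ∉ I. Since p minus its normal form lies in I, I + (p) = I + (r) where r = 1; decide whether this ideal is the whole ring.
Here r = 1 is a nonzero constant, hence a unit: 1 ∈ I + (p), the Gröbner basis of I + (p) is {1}, and the enlarged system has no common solution — adjoining p is inconsistent.

Adjoining 8xyz^2 + 63x^2y - 8x^2z + 6yz^2 + 9/4xy + 28xz - 135/4y + 51/2z + 1 makes the ideal the whole ring: the system is inconsistent.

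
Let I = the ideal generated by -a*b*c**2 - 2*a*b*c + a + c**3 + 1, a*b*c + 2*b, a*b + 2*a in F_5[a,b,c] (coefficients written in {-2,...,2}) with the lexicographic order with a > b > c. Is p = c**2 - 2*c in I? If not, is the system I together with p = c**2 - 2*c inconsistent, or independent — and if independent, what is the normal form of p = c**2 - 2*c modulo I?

First compute the reduced Gröbner basis of I by Buchberger's algorithm.
f_1 = -a*b*c**2 - 2*a*b*c + a + c**3 + 1, LT = a*b*c**2.
f_2 = a*b*c + 2*b, LT = a*b*c.
f_3 = a*b + 2*a, LT = a*b.

S(f_1,f_2): lcm = a*b*c**2. S = 2*a*b*c - a - 2*b*c - c**3 - 1.
  reduce S modulo (f_1, f_2, f_3):
  remainder -a - 2*b*c + b - c**3 - 1 ≠ 0; add h_4 = -a - 2*b*c + b - c**3 - 1 to the basis.

S(f_1,f_3): lcm = a*b*c**2. S = 2*a*b*c - 2*a*c**2 - a - c**3 - 1.
  reduce S modulo (f_1, f_2, f_3, h_4):
  remainder -b*c**3 - 2*b*c**2 + 2*b*c + 2*c**5 + 2*c**2 ≠ 0; add h_5 = -b*c**3 - 2*b*c**2 + 2*b*c + 2*c**5 + 2*c**2 to the basis.

S(f_2,f_3): lcm = a*b*c. S = -2*a*c + 2*b.
  reduce S modulo (f_1, f_2, f_3, h_4, h_5):
  remainder -b*c**2 - 2*b*c + 2*b + 2*c**4 + 2*c ≠ 0; add h_6 = -b*c**2 - 2*b*c + 2*b + 2*c**4 + 2*c to the basis.

S(f_1,h_4): lcm = a*b*c**2. S = 2*a*b*c - a - 2*b**2*c**3 + b**2*c**2 - b*c**5 - b*c**2 - c**3 - 1.
  reduce S modulo (f_1, f_2, f_3, h_4, h_5, h_6):
  remainder b**2*c + 2*b*c ≠ 0; add h_7 = b**2*c + 2*b*c to the basis.

S(f_2,h_4): lcm = a*b*c. S = -2*b**2*c**2 + b**2*c - b*c**4 - b*c + 2*b.
  reduce S modulo (f_1, f_2, f_3, h_4, h_5, h_6, h_7):
  remainder b**2 + 2*b ≠ 0; add h_8 = b**2 + 2*b to the basis.

S(f_3,h_4): lcm = a*b. S = 2*a - 2*b**2*c + b**2 - b*c**3 - b.
  reduce S modulo (f_1, f_2, f_3, h_4, h_5, h_6, h_7, h_8):
  remainder -b*c - 2*b - 2*c**5 - c**4 - 2*c**3 - 2*c**2 - c - 2 ≠ 0; add h_9 = -b*c - 2*b - 2*c**5 - c**4 - 2*c**3 - 2*c**2 - c - 2 to the basis.

S(f_1,h_5): lcm = a*b*c**3. S = 2*a*b*c + 2*a*c**5 + 2*a*c**2 - a*c - c**4 - c.
  reduce S modulo (f_1, f_2, f_3, h_4, h_5, h_6, h_7, h_8, h_9):
  remainder -b - c**6 + 2*c**5 - 2*c**4 - c**3 + 2*c**2 - 2*c ≠ 0; add h_10 = -b - c**6 + 2*c**5 - 2*c**4 - c**3 + 2*c**2 - 2*c to the basis.

S(h_5,h_7): lcm = b**2*c**3. S = 2*b**2*c**2 - 2*b**2*c - 2*b*c**5 - 2*b*c**3 - 2*b*c**2.
  reduce S modulo (f_1, f_2, f_3, h_4, h_5, h_6, h_7, h_8, h_9, h_10):
  remainder c**7 + c**5 - c**4 - 2*c**3 + c**2 - 2*c - 2 ≠ 0; add h_11 = c**7 + c**5 - c**4 - 2*c**3 + c**2 - 2*c - 2 to the basis.

The other S-polynomials (S(f_2,h_5), S(f_3,h_5), S(h_4,h_5), S(f_1,h_6), S(f_2,h_6), S(f_3,h_6), S(h_4,h_6), S(h_5,h_6), S(f_1,h_7), S(f_2,h_7), S(f_3,h_7), S(h_4,h_7), S(h_6,h_7), S(f_1,h_8), S(f_2,h_8), S(f_3,h_8), S(h_4,h_8), S(h_5,h_8), S(h_6,h_8), S(h_7,h_8), S(f_1,h_9), S(f_2,h_9), S(f_3,h_9), S(h_4,h_9), S(h_5,h_9), S(h_6,h_9), S(h_7,h_9), S(h_8,h_9), S(f_1,h_10), S(f_2,h_10), S(f_3,h_10), S(h_4,h_10), S(h_5,h_10), S(h_6,h_10), S(h_7,h_10), S(h_8,h_10), S(h_9,h_10), S(f_1,h_11), S(f_2,h_11), S(f_3,h_11), S(h_4,h_11), S(h_5,h_11), S(h_6,h_11), S(h_7,h_11), S(h_8,h_11), S(h_9,h_11), S(h_10,h_11)) all reduce to 0 modulo the current basis, so we have a Gröbner basis.
Inter-reduce: drop elements whose leading term is divisible by another's, tail-reduce, and make monic.
Reduced Gröbner basis: {a + c**5 - 2*c**4 + 2*c**3 + c**2 - 2*c + 2, b + c**6 - 2*c**5 + 2*c**4 + c**3 - 2*c**2 + 2*c, c**7 + c**5 - c**4 - 2*c**3 + c**2 - 2*c - 2}.
Label its elements g_1 = a + c**5 - 2*c**4 + 2*c**3 + c**2 - 2*c + 2, g_2 = b + c**6 - 2*c**5 + 2*c**4 + c**3 - 2*c**2 + 2*c, g_3 = c**7 + c**5 - c**4 - 2*c**3 + c**2 - 2*c - 2.

Reduce p = c**2 - 2*c modulo G:
  leading term c**2: no divisor's leading term divides it; move c**2 to the remainder.
  leading term c: no divisor's leading term divides it; move -2*c to the remainder.
  normal form = c**2 - 2*c.
The normal form is nonzero, so p ∉ I. Since p minus its normal form lies in I, I + (p) = I + (r) where r = c**2 - 2*c; decide whether this ideal is the whole ring.
Run Buchberger on G together with r (pairs among the g_i already reduce to 0 since G is a Gröbner basis):
g_1 = a + c**5 - 2*c**4 + 2*c**3 + c**2 - 2*c + 2, LT = a.
g_2 = b + c**6 - 2*c**5 + 2*c**4 + c**3 - 2*c**2 + 2*c, LT = b.
g_3 = c**7 + c**5 - c**4 - 2*c**3 + c**2 - 2*c - 2, LT = c**7.
r = c**2 - 2*c, LT = c**2.

S(g_3,r): lcm = c**7. S = 2*c**6 + c**5 - c**4 - 2*c**3 + c**2 - 2*c - 2.
  reduce S modulo (g_1, g_2, g_3, r):
  remainder -c - 2 ≠ 0; add m_5 = -c - 2 to the basis.

S(g_3,m_5): lcm = c**7. S = -2*c**6 + c**5 - c**4 - 2*c**3 + c**2 - 2*c - 2.
  reduce S modulo (g_1, g_2, g_3, r, m_5):
  remainder 1 ≠ 0; add m_6 = 1 to the basis.

The other S-polynomials (S(g_1,g_2), S(g_1,g_3), S(g_1,r), S(g_2,g_3), S(g_2,r), S(g_1,m_5), S(g_2,m_5), S(r,m_5), S(g_1,m_6), S(g_2,m_6), S(g_3,m_6), S(r,m_6), S(m_5,m_6)) all reduce to 0 modulo the current basis, so we have a Gröbner basis.
Inter-reduce: drop elements whose leading term is divisible by another's, tail-reduce, and make monic.
Reduced Gröbner basis: {1}.
The reduced Gröbner basis of I + (p) is {1}: the ideal is the whole ring, so the enlarged system has no common solution — adjoining p is inconsistent.

Adjoining c**2 - 2*c makes the ideal the whole ring: the system is inconsistent.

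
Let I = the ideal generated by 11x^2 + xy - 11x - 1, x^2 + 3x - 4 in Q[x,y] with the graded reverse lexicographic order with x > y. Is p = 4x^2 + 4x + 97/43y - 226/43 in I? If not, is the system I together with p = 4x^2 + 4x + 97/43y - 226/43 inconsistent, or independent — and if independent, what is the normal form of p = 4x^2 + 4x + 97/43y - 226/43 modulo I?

Adjoining 4x^2 + 4x + 97/43y - 226/43 makes the ideal the whole ring: the system is inconsistent.

First compute the reduced Gröbner basis of I by Buchberger's algorithm.
f_1 = 11x^2 + xy - 11x - 1, LT = x^2.
f_2 = x^2 + 3x - 4, LT = x^2.

S(f_1,f_2): lcm = x^2. S = 1/11xy - 4x + 43/11.
  leading term xy: no divisor's leading term divides it; move 1/11xy to the remainder.
  leading term x: no divisor's leading term divides it; move -4x to the remainder.
  leading term 1: no divisor's leading term divides it; move 43/11 to the remainder.
  remainder 1/11xy - 4x + 43/11 ≠ 0; add h_3 = 1/11xy - 4x + 43/11 to the basis.

S(f_1,h_3): lcm = x^2y. S = 1/11xy^2 + 44x^2 - xy - 43x - 1/11y.
  leading term xy^2: subtract (y)·h_3 from 1/11xy^2 + 44x^2 - xy - 43x - 1/11y → 44x^2 + 3xy - 43x - 4y
  leading term x^2: subtract (4)·f_1 from 44x^2 + 3xy - 43x - 4y → -xy + x - 4y + 4
  leading term xy: subtract (-11)·h_3 from -xy + x - 4y + 4 → -43x - 4y + 47
  leading term x: no divisor's leading term divides it; move -43x to the remainder.
  leading term y: no divisor's leading term divides it; move -4y to the remainder.
  leading term 1: no divisor's leading term divides it; move 47 to the remainder.
  remainder -43x - 4y + 47 ≠ 0; add h_4 = -43x - 4y + 47 to the basis.

S(h_3,h_4): lcm = xy. S = -4/43y^2 - 44x + 47/43y + 43.
  leading term y^2: no divisor's leading term divides it; move -4/43y^2 to the remainder.
  leading term x: subtract (44/43)·h_4 from -44x + 47/43y + 43 → 223/43y - 219/43
  leading term y: no divisor's leading term divides it; move 223/43y to the remainder.
  leading term 1: no divisor's leading term divides it; move -219/43 to the remainder.
  remainder -4/43y^2 + 223/43y - 219/43 ≠ 0; add h_5 = -4/43y^2 + 223/43y - 219/43 to the basis.

The other S-polynomials (S(f_2,h_3), S(f_1,h_4), S(f_2,h_4), S(f_1,h_5), S(f_2,h_5), S(h_3,h_5), S(h_4,h_5)) all reduce to 0 modulo the current basis, so we have a Gröbner basis.
Inter-reduce: drop elements whose leading term is divisible by another's, tail-reduce, and make monic.
Reduced Gröbner basis: {y^2 - 223/4y + 219/4, x + 4/43y - 47/43}.
Label its elements g_1 = y^2 - 223/4y + 219/4, g_2 = x + 4/43y - 47/43.

Reduce p = 4x^2 + 4x + 97/43y - 226/43 modulo G:
  leading term x^2: subtract (4x)·g_2 from 4x^2 + 4x + 97/43y - 226/43 → -16/43xy + 360/43x + 97/43y - 226/43
  leading term xy: subtract (-16/43y)·g_2 from -16/43xy + 360/43x + 97/43y - 226/43 → 64/1849y^2 + 360/43x + 3419/1849y - 226/43
  leading term y^2: subtract (64/1849)·g_1 from 64/1849y^2 + 360/43x + 3419/1849y - 226/43 → 360/43x + 6987/1849y - 13222/1849
  leading term x: subtract (360/43)·g_2 from 360/43x + 6987/1849y - 13222/1849 → 3y + 2
  leading term y: no divisor's leading term divides it; move 3y to the remainder.
  leading term 1: no divisor's leading term divides it; move 2 to the remainder.
  normal form = 3y + 2.
The normal form is nonzero, so p ∉ I. Since p minus its normal form lies in I, I + (p) = I + (r) where r = 3y + 2; decide whether this ideal is the whole ring.
Run Buchberger on G together with r (pairs among the g_i already reduce to 0 since G is a Gröbner basis):
g_1 = y^2 - 223/4y + 219/4, LT = y^2.
g_2 = x + 4/43y - 47/43, LT = x.
r = 3y + 2, LT = y.

S(g_1,r): lcm = y^2. S = -677/12y + 219/4.
  leading term y: subtract (-677/36)·r from -677/12y + 219/4 → 3325/36
  leading term 1: no divisor's leading term divides it; move 3325/36 to the remainder.
  remainder 3325/36 ≠ 0; add m_4 = 3325/36 to the basis.

The other S-polynomials (S(g_1,g_2), S(g_2,r), S(g_1,m_4), S(g_2,m_4), S(r,m_4)) all reduce to 0 modulo the current basis, so we have a Gröbner basis.
Inter-reduce: drop elements whose leading term is divisible by another's, tail-reduce, and make monic.
Reduced Gröbner basis: {1}.
The reduced Gröbner basis of I + (p) is {1}: the ideal is the whole ring, so the enlarged system has no common solution — adjoining p is inconsistent.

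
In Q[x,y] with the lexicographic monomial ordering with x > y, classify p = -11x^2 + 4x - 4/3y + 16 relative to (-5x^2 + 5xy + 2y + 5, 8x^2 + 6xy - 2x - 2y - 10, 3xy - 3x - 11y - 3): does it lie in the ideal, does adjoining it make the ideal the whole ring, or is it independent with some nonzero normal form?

Adjoining -11x^2 + 4x - 4/3y + 16 makes the ideal the whole ring: the system is inconsistent.

First compute the reduced Gröbner basis of I by Buchberger's algorithm.
f_1 = -5x^2 + 5xy + 2y + 5, LT = x^2.
f_2 = 8x^2 + 6xy - 2x - 2y - 10, LT = x^2.
f_3 = 3xy - 3x - 11y - 3, LT = xy.

S(f_1,f_2): lcm = x^2. S = -7/4xy + 1/4x - 3/20y + 1/4.
  leading term xy: subtract (-7/12)·f_3 from -7/4xy + 1/4x - 3/20y + 1/4 → -3/2x - 197/30y - 3/2
  leading term x: no divisor's leading term divides it; move -3/2x to the remainder.
  leading term y: no divisor's leading term divides it; move -197/30y to the remainder.
  leading term 1: no divisor's leading term divides it; move -3/2 to the remainder.
  remainder -3/2x - 197/30y - 3/2 ≠ 0; add h_4 = -3/2x - 197/30y - 3/2 to the basis.

S(f_1,f_3): lcm = x^2y. S = x^2 - xy^2 + 11/3xy + x - 2/5y^2 - y.
  leading term x^2: subtract (-1/5)·f_1 from x^2 - xy^2 + 11/3xy + x - 2/5y^2 - y → -xy^2 + 14/3xy + x - 2/5y^2 - 3/5y + 1
  leading term xy^2: subtract (-1/3y)·f_3 from -xy^2 + 14/3xy + x - 2/5y^2 - 3/5y + 1 → 11/3xy + x - 61/15y^2 - 8/5y + 1
  leading term xy: subtract (11/9)·f_3 from 11/3xy + x - 61/15y^2 - 8/5y + 1 → 14/3x - 61/15y^2 + 533/45y + 14/3
  leading term x: subtract (-28/9)·h_4 from 14/3x - 61/15y^2 + 533/45y + 14/3 → -61/15y^2 - 1159/135y
  leading term y^2: no divisor's leading term divides it; move -61/15y^2 to the remainder.
  leading term y: no divisor's leading term divides it; move -1159/135y to the remainder.
  remainder -61/15y^2 - 1159/135y ≠ 0; add h_5 = -61/15y^2 - 1159/135y to the basis.

S(f_2,f_3): lcm = x^2y. S = x^2 + 3/4xy^2 + 41/12xy + x - 1/4y^2 - 5/4y.
  leading term x^2: subtract (-1/5)·f_1 from x^2 + 3/4xy^2 + 41/12xy + x - 1/4y^2 - 5/4y → 3/4xy^2 + 53/12xy + x - 1/4y^2 - 17/20y + 1
  leading term xy^2: subtract (1/4y)·f_3 from 3/4xy^2 + 53/12xy + x - 1/4y^2 - 17/20y + 1 → 31/6xy + x + 5/2y^2 - 1/10y + 1
  leading term xy: subtract (31/18)·f_3 from 31/6xy + x + 5/2y^2 - 1/10y + 1 → 37/6x + 5/2y^2 + 848/45y + 37/6
  leading term x: subtract (-37/9)·h_4 from 37/6x + 5/2y^2 + 848/45y + 37/6 → 5/2y^2 - 2201/270y
  leading term y^2: subtract (-75/122)·h_5 from 5/2y^2 - 2201/270y → -1813/135y
  leading term y: no divisor's leading term divides it; move -1813/135y to the remainder.
  remainder -1813/135y ≠ 0; add h_6 = -1813/135y to the basis.

S(f_1,h_4): lcm = x^2. S = -242/45xy - x - 2/5y - 1.
  leading term xy: subtract (-242/135)·f_3 from -242/45xy - x - 2/5y - 1 → -287/45x - 2716/135y - 287/45
  leading term x: subtract (574/135)·h_4 from -287/45x - 2716/135y - 287/45 → 15799/2025y
  leading term y: subtract (-61/105)·h_6 from 15799/2025y → 0
  remainder 0.

S(f_2,h_4): lcm = x^2. S = -653/180xy - 5/4x - 1/4y - 5/4.
  leading term xy: subtract (-653/540)·f_3 from -653/180xy - 5/4x - 1/4y - 5/4 → -439/90x - 3659/270y - 439/90
  leading term x: subtract (439/135)·h_4 from -439/90x - 3659/270y - 439/90 → 15799/2025y
  leading term y: subtract (-61/105)·h_6 from 15799/2025y → 0
  remainder 0.

S(f_3,h_4): lcm = xy. S = -x - 197/45y^2 - 14/3y - 1.
  leading term x: subtract (2/3)·h_4 from -x - 197/45y^2 - 14/3y - 1 → -197/45y^2 - 13/45y
  leading term y^2: subtract (197/183)·h_5 from -197/45y^2 - 13/45y → 3626/405y
  leading term y: subtract (-2/3)·h_6 from 3626/405y → 0
  remainder 0.

S(f_1,h_5): leading monomials are coprime, so the S-polynomial reduces to 0 (Buchberger's first criterion).
S(f_2,h_5): leading monomials are coprime, so the S-polynomial reduces to 0 (Buchberger's first criterion).
S(f_3,h_5): lcm = xy^2. S = -28/9xy - 11/3y^2 - y.
  leading term xy: subtract (-28/27)·f_3 from -28/9xy - 11/3y^2 - y → -28/9x - 11/3y^2 - 335/27y - 28/9
  leading term x: subtract (56/27)·h_4 from -28/9x - 11/3y^2 - 335/27y - 28/9 → -11/3y^2 + 491/405y
  leading term y^2: subtract (55/61)·h_5 from -11/3y^2 + 491/405y → 3626/405y
  leading term y: subtract (-2/3)·h_6 from 3626/405y → 0
  remainder 0.

S(h_4,h_5): leading monomials are coprime, so the S-polynomial reduces to 0 (Buchberger's first criterion).
S(f_1,h_6): leading monomials are coprime, so the S-polynomial reduces to 0 (Buchberger's first criterion).
S(f_2,h_6): leading monomials are coprime, so the S-polynomial reduces to 0 (Buchberger's first criterion).
S(f_3,h_6): lcm = xy. S = -x - 11/3y - 1.
  leading term x: subtract (2/3)·h_4 from -x - 11/3y - 1 → 32/45y
  leading term y: subtract (-96/1813)·h_6 from 32/45y → 0
  remainder 0.

S(h_4,h_6): leading monomials are coprime, so the S-polynomial reduces to 0 (Buchberger's first criterion).
S(h_5,h_6): lcm = y^2. S = 19/9y.
  leading term y: subtract (-285/1813)·h_6 from 19/9y → 0
  remainder 0.

Every S-polynomial of the final basis reduces to 0, so we have a Gröbner basis.
Inter-reduce: drop elements whose leading term is divisible by another's, tail-reduce, and make monic.
Reduced Gröbner basis: {x + 1, y}.
Label its elements g_1 = x + 1, g_2 = y.

Reduce p = -11x^2 + 4x - 4/3y + 16 modulo G:
  leading term x^2: subtract (-11x)·g_1 from -11x^2 + 4x - 4/3y + 16 → 15x - 4/3y + 16
  leading term x: subtract (15)·g_1 from 15x - 4/3y + 16 → -4/3y + 1
  leading term y: subtract (-4/3)·g_2 from -4/3y + 1 → 1
  leading term 1: no divisor's leading term divides it; move 1 to the remainder.
  normal form = 1.
The normal form is nonzero, so p ∉ I. Since p minus its normal form lies in I, I + (p) = I + (r) where r = 1; decide whether this ideal is the whole ring.
Here r = 1 is a nonzero constant, hence a unit: 1 ∈ I + (p), the Gröbner basis of I + (p) is {1}, and the enlarged system has no common solution — adjoining p is inconsistent.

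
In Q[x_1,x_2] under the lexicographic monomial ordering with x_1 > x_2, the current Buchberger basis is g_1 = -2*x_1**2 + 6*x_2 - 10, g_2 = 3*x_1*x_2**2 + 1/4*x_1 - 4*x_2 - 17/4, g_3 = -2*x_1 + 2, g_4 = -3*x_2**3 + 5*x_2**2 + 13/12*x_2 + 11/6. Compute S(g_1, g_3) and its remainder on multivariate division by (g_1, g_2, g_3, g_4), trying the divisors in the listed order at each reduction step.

S(g_1, g_3) = x_1 - 3*x_2 + 5; remainder on division = -3*x_2 + 6.

lcm(LM(g_1), LM(g_3)) = x_1**2.
S = (lcm/LT(g_1))·g_1 − (lcm/LT(g_3))·g_3 = x_1 - 3*x_2 + 5.
Reduce S modulo (g_1, g_2, g_3, g_4) in that order:
  leading term x_1: subtract (-1/2)·g_3 from x_1 - 3*x_2 + 5 → -3*x_2 + 6
  leading term x_2: no divisor's leading term divides it; move -3*x_2 to the remainder.
  leading term 1: no divisor's leading term divides it; move 6 to the remainder.
The remainder -3*x_2 + 6 is nonzero, so it would be added as the next basis element.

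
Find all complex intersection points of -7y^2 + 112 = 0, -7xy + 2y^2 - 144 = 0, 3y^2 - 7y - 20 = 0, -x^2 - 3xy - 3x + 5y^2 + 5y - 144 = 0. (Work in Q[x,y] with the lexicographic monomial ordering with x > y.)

{(-4, 4)}

Compute a lex Gröbner basis by Buchberger's algorithm.
f_1 = -7y^2 + 112, LT = y^2.
f_2 = -7xy + 2y^2 - 144, LT = xy.
f_3 = 3y^2 - 7y - 20, LT = y^2.
f_4 = -x^2 - 3xy - 3x + 5y^2 + 5y - 144, LT = x^2.

S(f_1,f_2): lcm = xy^2. S = -16x + 2/7y^3 - 144/7y.
  leading term x: no divisor's leading term divides it; move -16x to the remainder.
  leading term y^3: subtract (-2/49y)·f_1 from 2/7y^3 - 144/7y → -16y
  leading term y: no divisor's leading term divides it; move -16y to the remainder.
  remainder -16x - 16y ≠ 0; add h_5 = -16x - 16y to the basis.

S(f_1,f_3): lcm = y^2. S = 7/3y - 28/3.
  leading term y: no divisor's leading term divides it; move 7/3y to the remainder.
  leading term 1: no divisor's leading term divides it; move -28/3 to the remainder.
  remainder 7/3y - 28/3 ≠ 0; add h_6 = 7/3y - 28/3 to the basis.

The other S-polynomials (S(f_1,f_4), S(f_2,f_3), S(f_2,f_4), S(f_3,f_4), S(f_1,h_5), S(f_2,h_5), S(f_3,h_5), S(f_4,h_5), S(f_1,h_6), S(f_2,h_6), S(f_3,h_6), S(f_4,h_6), S(h_5,h_6)) all reduce to 0 modulo the current basis, so we have a Gröbner basis.
Inter-reduce: drop elements whose leading term is divisible by another's, tail-reduce, and make monic.
Reduced Gröbner basis: {x + 4, y - 4}.

From the last basis element, y - 4 = 0, so y takes values in {4}. Each choice, substituted upward through the basis, yields the corresponding point(s) of the solution set.
  y = 4: the earlier basis element becomes x + 4 = 0, giving x = -4 — point (-4, 4).
Substituting each solution back into the original system confirms all equations vanish.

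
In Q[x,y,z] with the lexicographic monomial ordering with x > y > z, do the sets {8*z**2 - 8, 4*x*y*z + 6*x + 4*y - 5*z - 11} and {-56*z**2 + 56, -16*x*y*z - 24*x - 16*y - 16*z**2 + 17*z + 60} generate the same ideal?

For a fixed monomial order, each ideal has a unique reduced Gröbner basis; comparing bases decides equality.
Buchberger on the first generating set:
f_1 = 8*z**2 - 8, LT = z**2.
f_2 = 4*x*y*z + 6*x + 4*y - 5*z - 11, LT = x*y*z.

S(f_1,f_2): lcm = x*y*z**2. S = -x*y - 3/2*x*z - y*z + 5/4*z**2 + 11/4*z.
  leading term x*y: no divisor's leading term divides it; move -x*y to the remainder.
  leading term x*z: no divisor's leading term divides it; move -3/2*x*z to the remainder.
  leading term y*z: no divisor's leading term divides it; move -y*z to the remainder.
  leading term z**2: subtract (5/32)·f_1 from 5/4*z**2 + 11/4*z → 11/4*z + 5/4
  leading term z: no divisor's leading term divides it; move 11/4*z to the remainder.
  leading term 1: no divisor's leading term divides it; move 5/4 to the remainder.
  remainder -x*y - 3/2*x*z - y*z + 11/4*z + 5/4 ≠ 0; add g_3 = -x*y - 3/2*x*z - y*z + 11/4*z + 5/4 to the basis.

S(f_1,g_3): leading monomials are coprime, so the S-polynomial reduces to 0 (Buchberger's first criterion).
S(f_2,g_3): lcm = x*y*z. S = -3/2*x*z**2 + 3/2*x - y*z**2 + y + 11/4*z**2 - 11/4.
  leading term x*z**2: subtract (-3/16*x)·f_1 from -3/2*x*z**2 + 3/2*x - y*z**2 + y + 11/4*z**2 - 11/4 → -y*z**2 + y + 11/4*z**2 - 11/4
  leading term y*z**2: subtract (-1/8*y)·f_1 from -y*z**2 + y + 11/4*z**2 - 11/4 → 11/4*z**2 - 11/4
  leading term z**2: subtract (11/32)·f_1 from 11/4*z**2 - 11/4 → 0
  remainder 0.

Every S-polynomial of the final basis reduces to 0, so we have a Gröbner basis.
Inter-reduce: drop elements whose leading term is divisible by another's, tail-reduce, and make monic.
Reduced Gröbner basis: {x*y + 3/2*x*z + y*z - 11/4*z - 5/4, z**2 - 1}.

Buchberger on the second generating set:
h_1 = -56*z**2 + 56, LT = z**2.
h_2 = -16*x*y*z - 24*x - 16*y - 16*z**2 + 17*z + 60, LT = x*y*z.

S(h_1,h_2): lcm = x*y*z**2. S = -x*y - 3/2*x*z - y*z - z**3 + 17/16*z**2 + 15/4*z.
  leading term x*y: no divisor's leading term divides it; move -x*y to the remainder.
  leading term x*z: no divisor's leading term divides it; move -3/2*x*z to the remainder.
  leading term y*z: no divisor's leading term divides it; move -y*z to the remainder.
  leading term z**3: subtract (1/56*z)·h_1 from -z**3 + 17/16*z**2 + 15/4*z → 17/16*z**2 + 11/4*z
  leading term z**2: subtract (-17/896)·h_1 from 17/16*z**2 + 11/4*z → 11/4*z + 17/16
  leading term z: no divisor's leading term divides it; move 11/4*z to the remainder.
  leading term 1: no divisor's leading term divides it; move 17/16 to the remainder.
  remainder -x*y - 3/2*x*z - y*z + 11/4*z + 17/16 ≠ 0; add k_3 = -x*y - 3/2*x*z - y*z + 11/4*z + 17/16 to the basis.

S(h_1,k_3): leading monomials are coprime, so the S-polynomial reduces to 0 (Buchberger's first criterion).
S(h_2,k_3): lcm = x*y*z. S = -3/2*x*z**2 + 3/2*x - y*z**2 + y + 15/4*z**2 - 15/4.
  leading term x*z**2: subtract (3/112*x)·h_1 from -3/2*x*z**2 + 3/2*x - y*z**2 + y + 15/4*z**2 - 15/4 → -y*z**2 + y + 15/4*z**2 - 15/4
  leading term y*z**2: subtract (1/56*y)·h_1 from -y*z**2 + y + 15/4*z**2 - 15/4 → 15/4*z**2 - 15/4
  leading term z**2: subtract (-15/224)·h_1 from 15/4*z**2 - 15/4 → 0
  remainder 0.

Every S-polynomial of the final basis reduces to 0, so we have a Gröbner basis.
Inter-reduce: drop elements whose leading term is divisible by another's, tail-reduce, and make monic.
Reduced Gröbner basis: {x*y + 3/2*x*z + y*z - 11/4*z - 17/16, z**2 - 1}.

These differ, so the ideals are not equal.

No, the ideals differ.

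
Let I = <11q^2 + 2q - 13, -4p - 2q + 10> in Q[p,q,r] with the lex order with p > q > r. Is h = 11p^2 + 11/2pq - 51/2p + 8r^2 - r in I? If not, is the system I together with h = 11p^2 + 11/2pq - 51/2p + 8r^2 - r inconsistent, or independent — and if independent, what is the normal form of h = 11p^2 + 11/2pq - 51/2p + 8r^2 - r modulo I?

First compute the reduced Gröbner basis of I by Buchberger's algorithm.
f_1 = 11q^2 + 2q - 13, LT = q^2.
f_2 = -4p - 2q + 10, LT = p.

The S-polynomials (S(f_1,f_2)) all reduce to 0 modulo the current basis, so we have a Gröbner basis.
Inter-reduce: drop elements whose leading term is divisible by another's, tail-reduce, and make monic.
Reduced Gröbner basis: {p + 1/2q - 5/2, q^2 + 2/11q - 13/11}.
Label its elements g_1 = p + 1/2q - 5/2, g_2 = q^2 + 2/11q - 13/11.

Reduce h = 11p^2 + 11/2pq - 51/2p + 8r^2 - r modulo G:
  leading term p^2: subtract (11p)·g_1 from 11p^2 + 11/2pq - 51/2p + 8r^2 - r → 2p + 8r^2 - r
  leading term p: subtract (2)·g_1 from 2p + 8r^2 - r → -q + 8r^2 - r + 5
  leading term q: no divisor's leading term divides it; move -q to the remainder.
  leading term r^2: no divisor's leading term divides it; move 8r^2 to the remainder.
  leading term r: no divisor's leading term divides it; move -r to the remainder.
  leading term 1: no divisor's leading term divides it; move 5 to the remainder.
  normal form = -q + 8r^2 - r + 5.
The normal form is nonzero, so h ∉ I. Since h minus its normal form lies in I, I + (h) = I + (n) where n = -q + 8r^2 - r + 5; decide whether this ideal is the whole ring.
Run Buchberger on G together with n (pairs among the g_i already reduce to 0 since G is a Gröbner basis):
g_1 = p + 1/2q - 5/2, LT = p.
g_2 = q^2 + 2/11q - 13/11, LT = q^2.
n = -q + 8r^2 - r + 5, LT = q.

S(g_2,n): lcm = q^2. S = 8qr^2 - qr + 57/11q - 13/11.
  leading term qr^2: subtract (-8r^2)·n from 8qr^2 - qr + 57/11q - 13/11 → -qr + 57/11q + 64r^4 - 8r^3 + 40r^2 - 13/11
  leading term qr: subtract (r)·n from -qr + 57/11q + 64r^4 - 8r^3 + 40r^2 - 13/11 → 57/11q + 64r^4 - 16r^3 + 41r^2 - 5r - 13/11
  leading term q: subtract (-57/11)·n from 57/11q + 64r^4 - 16r^3 + 41r^2 - 5r - 13/11 → 64r^4 - 16r^3 + 907/11r^2 - 112/11r + 272/11
  leading term r^4: no divisor's leading term divides it; move 64r^4 to the remainder.
  leading term r^3: no divisor's leading term divides it; move -16r^3 to the remainder.
  leading term r^2: no divisor's leading term divides it; move 907/11r^2 to the remainder.
  leading term r: no divisor's leading term divides it; move -112/11r to the remainder.
  leading term 1: no divisor's leading term divides it; move 272/11 to the remainder.
  remainder 64r^4 - 16r^3 + 907/11r^2 - 112/11r + 272/11 ≠ 0; add m_4 = 64r^4 - 16r^3 + 907/11r^2 - 112/11r + 272/11 to the basis.

The other S-polynomials (S(g_1,g_2), S(g_1,n), S(g_1,m_4), S(g_2,m_4), S(n,m_4)) all reduce to 0 modulo the current basis, so we have a Gröbner basis.
Inter-reduce: drop elements whose leading term is divisible by another's, tail-reduce, and make monic.
Reduced Gröbner basis: {p + 4r^2 - 1/2r, q - 8r^2 + r - 5, r^4 - 1/4r^3 + 907/704r^2 - 7/44r + 17/44}.
The reduced Gröbner basis of I + (h) is {p + 4r^2 - 1/2r, q - 8r^2 + r - 5, r^4 - 1/4r^3 + 907/704r^2 - 7/44r + 17/44} ≠ {1}, a proper ideal, so the enlarged system stays consistent: h is independent of I, with normal form -q + 8r^2 - r + 5.

Ideal membership is decidable via reduction modulo a Gröbner basis.

11p^2 + 11/2pq - 51/2p + 8r^2 - r is independent of I; its normal form modulo I is -q + 8r^2 - r + 5.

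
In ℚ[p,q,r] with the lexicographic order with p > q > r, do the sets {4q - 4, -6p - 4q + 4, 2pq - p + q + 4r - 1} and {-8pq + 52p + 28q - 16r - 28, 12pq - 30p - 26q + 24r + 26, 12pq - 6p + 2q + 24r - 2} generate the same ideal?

For a fixed monomial order, each ideal has a unique reduced Gröbner basis; comparing bases decides equality.
Buchberger on the first generating set:
f_1 = 4q - 4, LT = q.
f_2 = -6p - 4q + 4, LT = p.
f_3 = 2pq - p + q + 4r - 1, LT = pq.

S(f_1,f_3): lcm = pq. S = -½p - ½q - 2r + ½.
  leading term p: subtract (1/12)·f_2 from -½p - ½q - 2r + ½ → -⅙q - 2r + ⅙
  leading term q: subtract (-1/24)·f_1 from -⅙q - 2r + ⅙ → -2r
  leading term r: no divisor's leading term divides it; move -2r to the remainder.
  remainder -2r ≠ 0; add g_4 = -2r to the basis.

The other S-polynomials (S(f_1,f_2), S(f_2,f_3), S(f_1,g_4), S(f_2,g_4), S(f_3,g_4)) all reduce to 0 modulo the current basis, so we have a Gröbner basis.
Inter-reduce: drop elements whose leading term is divisible by another's, tail-reduce, and make monic.
Reduced Gröbner basis: {p, q - 1, r}.

Buchberger on the second generating set:
h_1 = -8pq + 52p + 28q - 16r - 28, LT = pq.
h_2 = 12pq - 30p - 26q + 24r + 26, LT = pq.
h_3 = 12pq - 6p + 2q + 24r - 2, LT = pq.

S(h_1,h_2): lcm = pq. S = -4p - 4/3q + 4/3.
  leading term p: no divisor's leading term divides it; move -4p to the remainder.
  leading term q: no divisor's leading term divides it; move -4/3q to the remainder.
  leading term 1: no divisor's leading term divides it; move 4/3 to the remainder.
  remainder -4p - 4/3q + 4/3 ≠ 0; add k_4 = -4p - 4/3q + 4/3 to the basis.

S(h_1,h_3): lcm = pq. S = -6p - 11/3q + 11/3.
  leading term p: subtract (3/2)·k_4 from -6p - 11/3q + 11/3 → -5/3q + 5/3
  leading term q: no divisor's leading term divides it; move -5/3q to the remainder.
  leading term 1: no divisor's leading term divides it; move 5/3 to the remainder.
  remainder -5/3q + 5/3 ≠ 0; add k_5 = -5/3q + 5/3 to the basis.

S(h_1,k_4): lcm = pq. S = -13/2p - ⅓q² - 19/6q + 2r + 7/2.
  leading term p: subtract (13/8)·k_4 from -13/2p - ⅓q² - 19/6q + 2r + 7/2 → -⅓q² - q + 2r + 4/3
  leading term q²: subtract (⅕q)·k_5 from -⅓q² - q + 2r + 4/3 → -4/3q + 2r + 4/3
  leading term q: subtract (⅘)·k_5 from -4/3q + 2r + 4/3 → 2r
  leading term r: no divisor's leading term divides it; move 2r to the remainder.
  remainder 2r ≠ 0; add k_6 = 2r to the basis.

The other S-polynomials (S(h_2,h_3), S(h_2,k_4), S(h_3,k_4), S(h_1,k_5), S(h_2,k_5), S(h_3,k_5), S(k_4,k_5), S(h_1,k_6), S(h_2,k_6), S(h_3,k_6), S(k_4,k_6), S(k_5,k_6)) all reduce to 0 modulo the current basis, so we have a Gröbner basis.
Inter-reduce: drop elements whose leading term is divisible by another's, tail-reduce, and make monic.
Reduced Gröbner basis: {p, q - 1, r}.

These coincide, so the ideals are equal.

Yes, the ideals are equal.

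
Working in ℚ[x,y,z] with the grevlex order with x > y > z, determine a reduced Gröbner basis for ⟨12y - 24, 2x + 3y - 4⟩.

G = {x + 1, y - 2}

f_1 = 12y - 24, LT = y.
f_2 = 2x + 3y - 4, LT = x.

The S-polynomials (S(f_1,f_2)) all reduce to 0 modulo the current basis, so we have a Gröbner basis.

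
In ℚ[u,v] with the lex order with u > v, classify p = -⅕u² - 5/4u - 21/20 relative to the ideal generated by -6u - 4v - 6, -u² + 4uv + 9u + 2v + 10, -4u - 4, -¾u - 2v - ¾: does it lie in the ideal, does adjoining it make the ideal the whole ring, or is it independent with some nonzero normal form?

First compute the reduced Gröbner basis of I by Buchberger's algorithm.
f_1 = -6u - 4v - 6, LT = u.
f_2 = -u² + 4uv + 9u + 2v + 10, LT = u².
f_3 = -4u - 4, LT = u.
f_4 = -¾u - 2v - ¾, LT = u.

S(f_1,f_2): lcm = u². S = 14/3uv + 10u + 2v + 10.
  leading term uv: subtract (-7/9v)·f_1 from 14/3uv + 10u + 2v + 10 → 10u - 28/9v² - 8/3v + 10
  leading term u: subtract (-5/3)·f_1 from 10u - 28/9v² - 8/3v + 10 → -28/9v² - 28/3v
  leading term v²: no divisor's leading term divides it; move -28/9v² to the remainder.
  leading term v: no divisor's leading term divides it; move -28/3v to the remainder.
  remainder -28/9v² - 28/3v ≠ 0; add h_5 = -28/9v² - 28/3v to the basis.

S(f_1,f_3): lcm = u. S = ⅔v.
  leading term v: no divisor's leading term divides it; move ⅔v to the remainder.
  remainder ⅔v ≠ 0; add h_6 = ⅔v to the basis.

The other S-polynomials (S(f_1,f_4), S(f_2,f_3), S(f_2,f_4), S(f_3,f_4), S(f_1,h_5), S(f_2,h_5), S(f_3,h_5), S(f_4,h_5), S(f_1,h_6), S(f_2,h_6), S(f_3,h_6), S(f_4,h_6), S(h_5,h_6)) all reduce to 0 modulo the current basis, so we have a Gröbner basis.
Inter-reduce: drop elements whose leading term is divisible by another's, tail-reduce, and make monic.
Reduced Gröbner basis: {u + 1, v}.
Label its elements g_1 = u + 1, g_2 = v.

Reduce p = -⅕u² - 5/4u - 21/20 modulo G:
  leading term u²: subtract (-⅕u)·g_1 from -⅕u² - 5/4u - 21/20 → -21/20u - 21/20
  leading term u: subtract (-21/20)·g_1 from -21/20u - 21/20 → 0
  normal form = 0.
Since the normal form is 0, p ∈ I.

-⅕u² - 5/4u - 21/20 lies in I (it reduces to 0).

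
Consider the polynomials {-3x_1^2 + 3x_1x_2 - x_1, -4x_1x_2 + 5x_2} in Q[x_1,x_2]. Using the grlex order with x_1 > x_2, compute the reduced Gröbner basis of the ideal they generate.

This is the nonlinear analogue of row-reducing a linear system.

f_1 = -3x_1^2 + 3x_1x_2 - x_1, LT = x_1^2.
f_2 = -4x_1x_2 + 5x_2, LT = x_1x_2.

S(f_1,f_2): lcm = x_1^2x_2. S = -x_1x_2^2 + 19/12x_1x_2.
  leading term x_1x_2^2: subtract (1/4x_2)·f_2 from -x_1x_2^2 + 19/12x_1x_2 → 19/12x_1x_2 - 5/4x_2^2
  leading term x_1x_2: subtract (-19/48)·f_2 from 19/12x_1x_2 - 5/4x_2^2 → -5/4x_2^2 + 95/48x_2
  leading term x_2^2: no divisor's leading term divides it; move -5/4x_2^2 to the remainder.
  leading term x_2: no divisor's leading term divides it; move 95/48x_2 to the remainder.
  remainder -5/4x_2^2 + 95/48x_2 ≠ 0; add g_3 = -5/4x_2^2 + 95/48x_2 to the basis.

The other S-polynomials (S(f_1,g_3), S(f_2,g_3)) all reduce to 0 modulo the current basis, so we have a Gröbner basis.

G = {x_1^2 + 1/3x_1 - 5/4x_2, x_1x_2 - 5/4x_2, x_2^2 - 19/12x_2}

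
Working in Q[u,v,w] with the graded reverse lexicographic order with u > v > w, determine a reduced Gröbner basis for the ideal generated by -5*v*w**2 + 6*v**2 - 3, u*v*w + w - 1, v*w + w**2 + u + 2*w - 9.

f_1 = -5*v*w**2 + 6*v**2 - 3, LT = v*w**2.
f_2 = u*v*w + w - 1, LT = u*v*w.
f_3 = v*w + w**2 + u + 2*w - 9, LT = v*w.

S(f_1,f_2): lcm = u*v*w**2. S = -6/5*u*v**2 - w**2 + 3/5*u + w.
  leading term u*v**2: no divisor's leading term divides it; move -6/5*u*v**2 to the remainder.
  leading term w**2: no divisor's leading term divides it; move -w**2 to the remainder.
  leading term u: no divisor's leading term divides it; move 3/5*u to the remainder.
  leading term w: no divisor's leading term divides it; move w to the remainder.
  remainder -6/5*u*v**2 - w**2 + 3/5*u + w ≠ 0; add g_4 = -6/5*u*v**2 - w**2 + 3/5*u + w to the basis.

S(f_1,f_3): lcm = v*w**2. S = -w**3 - 6/5*v**2 - u*w - 2*w**2 + 9*w + 3/5.
  leading term w**3: no divisor's leading term divides it; move -w**3 to the remainder.
  leading term v**2: no divisor's leading term divides it; move -6/5*v**2 to the remainder.
  leading term u*w: no divisor's leading term divides it; move -u*w to the remainder.
  leading term w**2: no divisor's leading term divides it; move -2*w**2 to the remainder.
  leading term w: no divisor's leading term divides it; move 9*w to the remainder.
  leading term 1: no divisor's leading term divides it; move 3/5 to the remainder.
  remainder -w**3 - 6/5*v**2 - u*w - 2*w**2 + 9*w + 3/5 ≠ 0; add g_5 = -w**3 - 6/5*v**2 - u*w - 2*w**2 + 9*w + 3/5 to the basis.

S(f_2,f_3): lcm = u*v*w. S = -u*w**2 - u**2 - 2*u*w + 9*u + w - 1.
  leading term u*w**2: no divisor's leading term divides it; move -u*w**2 to the remainder.
  leading term u**2: no divisor's leading term divides it; move -u**2 to the remainder.
  leading term u*w: no divisor's leading term divides it; move -2*u*w to the remainder.
  leading term u: no divisor's leading term divides it; move 9*u to the remainder.
  leading term w: no divisor's leading term divides it; move w to the remainder.
  leading term 1: no divisor's leading term divides it; move -1 to the remainder.
  remainder -u*w**2 - u**2 - 2*u*w + 9*u + w - 1 ≠ 0; add g_6 = -u*w**2 - u**2 - 2*u*w + 9*u + w - 1 to the basis.

S(f_1,g_4): lcm = u*v**2*w**2. S = -6/5*u*v**3 - 5/6*w**4 + 1/2*u*w**2 + 5/6*w**3 + 3/5*u*v.
  leading term u*v**3: subtract (v)·g_4 from -6/5*u*v**3 - 5/6*w**4 + 1/2*u*w**2 + 5/6*w**3 + 3/5*u*v → -5/6*w**4 + 1/2*u*w**2 + v*w**2 + 5/6*w**3 - v*w
  leading term w**4: subtract (5/6*w)·g_5 from -5/6*w**4 + 1/2*u*w**2 + v*w**2 + 5/6*w**3 - v*w → v**2*w + 4/3*u*w**2 + v*w**2 + 5/2*w**3 - v*w - 15/2*w**2 - 1/2*w
  leading term v**2*w: subtract (v)·f_3 from v**2*w + 4/3*u*w**2 + v*w**2 + 5/2*w**3 - v*w - 15/2*w**2 - 1/2*w → 4/3*u*w**2 + 5/2*w**3 - u*v - 3*v*w - 15/2*w**2 + 9*v - 1/2*w
  leading term u*w**2: subtract (-4/3)·g_6 from 4/3*u*w**2 + 5/2*w**3 - u*v - 3*v*w - 15/2*w**2 + 9*v - 1/2*w → 5/2*w**3 - 4/3*u**2 - u*v - 8/3*u*w - 3*v*w - 15/2*w**2 + 12*u + 9*v + 5/6*w - 4/3
  leading term w**3: subtract (-5/2)·g_5 from 5/2*w**3 - 4/3*u**2 - u*v - 8/3*u*w - 3*v*w - 15/2*w**2 + 12*u + 9*v + 5/6*w - 4/3 → -4/3*u**2 - u*v - 3*v**2 - 31/6*u*w - 3*v*w - 25/2*w**2 + 12*u + 9*v + 70/3*w + 1/6
  leading term u**2: no divisor's leading term divides it; move -4/3*u**2 to the remainder.
  leading term u*v: no divisor's leading term divides it; move -u*v to the remainder.
  leading term v**2: no divisor's leading term divides it; move -3*v**2 to the remainder.
  leading term u*w: no divisor's leading term divides it; move -31/6*u*w to the remainder.
  leading term v*w: subtract (-3)·f_3 from -3*v*w - 25/2*w**2 + 12*u + 9*v + 70/3*w + 1/6 → -19/2*w**2 + 15*u + 9*v + 88/3*w - 161/6
  leading term w**2: no divisor's leading term divides it; move -19/2*w**2 to the remainder.
  leading term u: no divisor's leading term divides it; move 15*u to the remainder.
  leading term v: no divisor's leading term divides it; move 9*v to the remainder.
  leading term w: no divisor's leading term divides it; move 88/3*w to the remainder.
  leading term 1: no divisor's leading term divides it; move -161/6 to the remainder.
  remainder -4/3*u**2 - u*v - 3*v**2 - 31/6*u*w - 19/2*w**2 + 15*u + 9*v + 88/3*w - 161/6 ≠ 0; add g_7 = -4/3*u**2 - u*v - 3*v**2 - 31/6*u*w - 19/2*w**2 + 15*u + 9*v + 88/3*w - 161/6 to the basis.

S(f_2,g_4): lcm = u*v**2*w. S = -5/6*w**3 + 1/2*u*w + v*w + 5/6*w**2 - v.
  leading term w**3: subtract (5/6)·g_5 from -5/6*w**3 + 1/2*u*w + v*w + 5/6*w**2 - v → v**2 + 4/3*u*w + v*w + 5/2*w**2 - v - 15/2*w - 1/2
  leading term v**2: no divisor's leading term divides it; move v**2 to the remainder.
  leading term u*w: no divisor's leading term divides it; move 4/3*u*w to the remainder.
  leading term v*w: subtract (1)·f_3 from v*w + 5/2*w**2 - v - 15/2*w - 1/2 → 3/2*w**2 - u - v - 19/2*w + 17/2
  leading term w**2: no divisor's leading term divides it; move 3/2*w**2 to the remainder.
  leading term u: no divisor's leading term divides it; move -u to the remainder.
  leading term v: no divisor's leading term divides it; move -v to the remainder.
  leading term w: no divisor's leading term divides it; move -19/2*w to the remainder.
  leading term 1: no divisor's leading term divides it; move 17/2 to the remainder.
  remainder v**2 + 4/3*u*w + 3/2*w**2 - u - v - 19/2*w + 17/2 ≠ 0; add g_8 = v**2 + 4/3*u*w + 3/2*w**2 - u - v - 19/2*w + 17/2 to the basis.

The other S-polynomials (S(f_3,g_4), S(f_1,g_5), S(f_2,g_5), S(f_3,g_5), S(g_4,g_5), S(f_1,g_6), S(f_2,g_6), S(f_3,g_6), S(g_4,g_6), S(g_5,g_6), S(f_1,g_7), S(f_2,g_7), S(f_3,g_7), S(g_4,g_7), S(g_5,g_7), S(g_6,g_7), S(f_1,g_8), S(f_2,g_8), S(f_3,g_8), S(g_4,g_8), S(g_5,g_8), S(g_6,g_8), S(g_7,g_8)) all reduce to 0 modulo the current basis, so we have a Gröbner basis.
Inter-reduce: drop elements whose leading term is divisible by another's, tail-reduce, and make monic.

G = {u*w**2 - 3/4*u*v + 9/8*u*w - 15/4*w**2 + 9/2*v - 3/8*w, w**3 - 3/5*u*w + 1/5*w**2 + 6/5*u + 6/5*v + 12/5*w - 54/5, u**2 + 3/4*u*v + 7/8*u*w + 15/4*w**2 - 9*u - 9/2*v - 5/8*w + 1, v**2 + 4/3*u*w + 3/2*w**2 - u - v - 19/2*w + 17/2, v*w + w**2 + u + 2*w - 9}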